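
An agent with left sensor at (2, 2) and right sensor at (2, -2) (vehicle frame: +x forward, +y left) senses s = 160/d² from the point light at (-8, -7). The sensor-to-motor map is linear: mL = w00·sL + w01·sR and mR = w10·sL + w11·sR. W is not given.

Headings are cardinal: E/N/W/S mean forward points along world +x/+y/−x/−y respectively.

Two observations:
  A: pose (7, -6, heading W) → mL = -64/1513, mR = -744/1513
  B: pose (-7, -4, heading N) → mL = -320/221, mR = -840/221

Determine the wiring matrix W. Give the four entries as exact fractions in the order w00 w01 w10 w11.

-1 1 -1 1/2

obs A: pose=(7,-6,W) → sL=16/17, sR=80/89, mL=-64/1513, mR=-744/1513
obs B: pose=(-7,-4,N) → sL=80/13, sR=80/17, mL=-320/221, mR=-840/221
sensor matrix S = [[16/17, 80/89], [80/13, 80/17]]; det S = -368640/334373
solve [mL_A; mL_B] = S·[w00; w01] and [mR_A; mR_B] = S·[w10; w11]:
  w00 = -1, w01 = 1, w10 = -1, w11 = 1/2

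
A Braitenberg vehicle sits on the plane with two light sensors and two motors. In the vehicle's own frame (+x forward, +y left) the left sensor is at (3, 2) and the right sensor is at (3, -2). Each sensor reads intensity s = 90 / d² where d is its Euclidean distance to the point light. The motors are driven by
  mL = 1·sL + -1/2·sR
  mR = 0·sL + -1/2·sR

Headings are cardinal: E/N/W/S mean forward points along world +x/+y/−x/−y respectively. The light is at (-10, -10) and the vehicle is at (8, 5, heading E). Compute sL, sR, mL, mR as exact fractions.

9/73 9/61 441/8906 -9/122

left sensor world pos  = (11, 7); dL² = 730
right sensor world pos = (11, 3); dR² = 610
sL = 90/730 = 9/73
sR = 90/610 = 9/61
mL = 1·sL + -1/2·sR = 441/8906
mR = 0·sL + -1/2·sR = -9/122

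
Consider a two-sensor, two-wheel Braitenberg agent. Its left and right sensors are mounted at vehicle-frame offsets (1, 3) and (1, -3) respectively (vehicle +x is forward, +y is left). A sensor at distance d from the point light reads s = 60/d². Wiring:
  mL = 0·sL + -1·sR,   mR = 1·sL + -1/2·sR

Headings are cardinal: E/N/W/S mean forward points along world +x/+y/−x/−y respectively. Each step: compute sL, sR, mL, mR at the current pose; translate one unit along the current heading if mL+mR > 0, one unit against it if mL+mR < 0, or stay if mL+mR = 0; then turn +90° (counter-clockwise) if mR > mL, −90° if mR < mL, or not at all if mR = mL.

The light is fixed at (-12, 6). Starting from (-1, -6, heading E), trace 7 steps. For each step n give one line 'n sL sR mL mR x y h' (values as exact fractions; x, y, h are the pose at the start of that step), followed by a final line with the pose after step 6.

0 4/15 20/123 -20/123 38/205 -1 -6 E
1 30/101 30/173 -30/173 3675/17473 0 -6 N
2 60/317 12/37 -12/37 318/11729 0 -5 W
3 3/20 15/61 -15/61 33/1220 1 -5 S
4 12/49 12/73 -12/73 582/3577 1 -4 E
5 10/27 10/51 -10/51 125/459 0 -4 N
6 12/53 60/157 -60/157 294/8321 0 -3 W
final 1 -3 S

n=0: pose=(-1,-6,E); sL=4/15, sR=20/123; mL=-20/123, mR=38/205; mL+mR=14/615 → advance +1; mR−mL=214/615 → turn +1·90°
n=1: pose=(0,-6,N); sL=30/101, sR=30/173; mL=-30/173, mR=3675/17473; mL+mR=645/17473 → advance +1; mR−mL=6705/17473 → turn +1·90°
n=2: pose=(0,-5,W); sL=60/317, sR=12/37; mL=-12/37, mR=318/11729; mL+mR=-3486/11729 → advance -1; mR−mL=4122/11729 → turn +1·90°
n=3: pose=(1,-5,S); sL=3/20, sR=15/61; mL=-15/61, mR=33/1220; mL+mR=-267/1220 → advance -1; mR−mL=333/1220 → turn +1·90°
n=4: pose=(1,-4,E); sL=12/49, sR=12/73; mL=-12/73, mR=582/3577; mL+mR=-6/3577 → advance -1; mR−mL=1170/3577 → turn +1·90°
n=5: pose=(0,-4,N); sL=10/27, sR=10/51; mL=-10/51, mR=125/459; mL+mR=35/459 → advance +1; mR−mL=215/459 → turn +1·90°
n=6: pose=(0,-3,W); sL=12/53, sR=60/157; mL=-60/157, mR=294/8321; mL+mR=-2886/8321 → advance -1; mR−mL=3474/8321 → turn +1·90°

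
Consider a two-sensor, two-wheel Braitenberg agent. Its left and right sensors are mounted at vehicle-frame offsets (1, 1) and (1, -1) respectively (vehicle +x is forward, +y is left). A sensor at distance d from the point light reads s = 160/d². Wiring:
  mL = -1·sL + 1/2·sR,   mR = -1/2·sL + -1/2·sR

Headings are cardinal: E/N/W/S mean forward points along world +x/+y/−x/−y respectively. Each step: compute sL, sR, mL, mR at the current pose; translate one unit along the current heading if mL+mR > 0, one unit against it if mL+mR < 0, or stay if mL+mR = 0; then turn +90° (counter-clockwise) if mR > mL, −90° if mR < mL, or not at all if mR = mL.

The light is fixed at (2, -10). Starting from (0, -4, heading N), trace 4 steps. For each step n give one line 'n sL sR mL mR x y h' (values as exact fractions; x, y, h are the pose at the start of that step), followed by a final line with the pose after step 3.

0 80/29 16/5 -168/145 -432/145 0 -4 N
1 160/37 160/17 240/629 -4320/629 0 -5 E
2 8 5 -11/2 -13/2 -1 -5 S
3 160/41 32/13 -1424/533 -1696/533 -1 -4 W
final 0 -4 N

n=0: pose=(0,-4,N); sL=80/29, sR=16/5; mL=-168/145, mR=-432/145; mL+mR=-120/29 → advance -1; mR−mL=-264/145 → turn -1·90°
n=1: pose=(0,-5,E); sL=160/37, sR=160/17; mL=240/629, mR=-4320/629; mL+mR=-240/37 → advance -1; mR−mL=-4560/629 → turn -1·90°
n=2: pose=(-1,-5,S); sL=8, sR=5; mL=-11/2, mR=-13/2; mL+mR=-12 → advance -1; mR−mL=-1 → turn -1·90°
n=3: pose=(-1,-4,W); sL=160/41, sR=32/13; mL=-1424/533, mR=-1696/533; mL+mR=-240/41 → advance -1; mR−mL=-272/533 → turn -1·90°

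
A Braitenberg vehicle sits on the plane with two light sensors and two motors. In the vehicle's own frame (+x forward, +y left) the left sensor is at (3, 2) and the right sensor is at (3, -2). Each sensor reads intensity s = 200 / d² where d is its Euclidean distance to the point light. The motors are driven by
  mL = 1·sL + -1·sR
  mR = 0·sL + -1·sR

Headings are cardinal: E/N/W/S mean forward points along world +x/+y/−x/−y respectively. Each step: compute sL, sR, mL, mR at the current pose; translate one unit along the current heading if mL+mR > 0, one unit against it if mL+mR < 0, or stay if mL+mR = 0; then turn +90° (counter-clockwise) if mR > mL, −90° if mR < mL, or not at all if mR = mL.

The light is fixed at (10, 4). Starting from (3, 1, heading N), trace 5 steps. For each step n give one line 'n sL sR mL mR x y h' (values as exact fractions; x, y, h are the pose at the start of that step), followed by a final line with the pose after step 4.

0 200/81 8 -448/81 -8 3 1 N
1 10 50/13 80/13 -50/13 3 0 E
2 40/13 200/113 1920/1469 -200/113 4 0 S
3 100/53 100/41 -1200/2173 -100/41 4 1 W
4 200/49 200/9 -8000/441 -200/9 5 1 N
final 5 0 E

n=0: pose=(3,1,N); sL=200/81, sR=8; mL=-448/81, mR=-8; mL+mR=-1096/81 → advance -1; mR−mL=-200/81 → turn -1·90°
n=1: pose=(3,0,E); sL=10, sR=50/13; mL=80/13, mR=-50/13; mL+mR=30/13 → advance +1; mR−mL=-10 → turn -1·90°
n=2: pose=(4,0,S); sL=40/13, sR=200/113; mL=1920/1469, mR=-200/113; mL+mR=-680/1469 → advance -1; mR−mL=-40/13 → turn -1·90°
n=3: pose=(4,1,W); sL=100/53, sR=100/41; mL=-1200/2173, mR=-100/41; mL+mR=-6500/2173 → advance -1; mR−mL=-100/53 → turn -1·90°
n=4: pose=(5,1,N); sL=200/49, sR=200/9; mL=-8000/441, mR=-200/9; mL+mR=-17800/441 → advance -1; mR−mL=-200/49 → turn -1·90°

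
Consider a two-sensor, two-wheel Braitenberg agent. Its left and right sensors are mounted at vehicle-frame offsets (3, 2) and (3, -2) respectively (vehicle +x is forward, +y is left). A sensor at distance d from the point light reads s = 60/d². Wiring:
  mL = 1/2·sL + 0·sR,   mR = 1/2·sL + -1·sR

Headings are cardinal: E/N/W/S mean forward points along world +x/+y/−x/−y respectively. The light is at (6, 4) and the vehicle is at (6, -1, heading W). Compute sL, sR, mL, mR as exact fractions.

left sensor world pos  = (3, -3); dL² = 58
right sensor world pos = (3, 1); dR² = 18
sL = 60/58 = 30/29
sR = 60/18 = 10/3
mL = 1/2·sL + 0·sR = 15/29
mR = 1/2·sL + -1·sR = -245/87

30/29 10/3 15/29 -245/87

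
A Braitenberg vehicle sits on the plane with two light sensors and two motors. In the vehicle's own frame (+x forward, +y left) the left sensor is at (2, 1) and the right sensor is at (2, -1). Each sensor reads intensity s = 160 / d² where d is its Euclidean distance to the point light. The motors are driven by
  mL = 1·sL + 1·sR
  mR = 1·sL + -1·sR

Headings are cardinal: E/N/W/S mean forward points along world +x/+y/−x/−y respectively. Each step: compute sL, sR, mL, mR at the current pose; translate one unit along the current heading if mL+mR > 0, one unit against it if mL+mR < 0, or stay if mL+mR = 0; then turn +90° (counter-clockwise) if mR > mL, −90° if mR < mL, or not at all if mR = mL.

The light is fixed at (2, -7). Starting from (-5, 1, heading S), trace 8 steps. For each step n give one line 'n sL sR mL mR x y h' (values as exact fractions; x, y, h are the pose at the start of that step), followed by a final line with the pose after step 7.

n=0: pose=(-5,1,S); sL=20/9, sR=8/5; mL=172/45, mR=28/45; mL+mR=40/9 → advance +1; mR−mL=-16/5 → turn -1·90°
n=1: pose=(-5,0,W); sL=160/117, sR=32/29; mL=8384/3393, mR=896/3393; mL+mR=320/117 → advance +1; mR−mL=-64/29 → turn -1·90°
n=2: pose=(-6,0,N); sL=80/81, sR=16/13; mL=2336/1053, mR=-256/1053; mL+mR=160/81 → advance +1; mR−mL=-32/13 → turn -1·90°
n=3: pose=(-6,1,E); sL=160/117, sR=32/17; mL=6464/1989, mR=-1024/1989; mL+mR=320/117 → advance +1; mR−mL=-64/17 → turn -1·90°
n=4: pose=(-5,1,S); sL=20/9, sR=8/5; mL=172/45, mR=28/45; mL+mR=40/9 → advance +1; mR−mL=-16/5 → turn -1·90°
n=5: pose=(-5,0,W); sL=160/117, sR=32/29; mL=8384/3393, mR=896/3393; mL+mR=320/117 → advance +1; mR−mL=-64/29 → turn -1·90°
n=6: pose=(-6,0,N); sL=80/81, sR=16/13; mL=2336/1053, mR=-256/1053; mL+mR=160/81 → advance +1; mR−mL=-32/13 → turn -1·90°
n=7: pose=(-6,1,E); sL=160/117, sR=32/17; mL=6464/1989, mR=-1024/1989; mL+mR=320/117 → advance +1; mR−mL=-64/17 → turn -1·90°

0 20/9 8/5 172/45 28/45 -5 1 S
1 160/117 32/29 8384/3393 896/3393 -5 0 W
2 80/81 16/13 2336/1053 -256/1053 -6 0 N
3 160/117 32/17 6464/1989 -1024/1989 -6 1 E
4 20/9 8/5 172/45 28/45 -5 1 S
5 160/117 32/29 8384/3393 896/3393 -5 0 W
6 80/81 16/13 2336/1053 -256/1053 -6 0 N
7 160/117 32/17 6464/1989 -1024/1989 -6 1 E
final -5 1 S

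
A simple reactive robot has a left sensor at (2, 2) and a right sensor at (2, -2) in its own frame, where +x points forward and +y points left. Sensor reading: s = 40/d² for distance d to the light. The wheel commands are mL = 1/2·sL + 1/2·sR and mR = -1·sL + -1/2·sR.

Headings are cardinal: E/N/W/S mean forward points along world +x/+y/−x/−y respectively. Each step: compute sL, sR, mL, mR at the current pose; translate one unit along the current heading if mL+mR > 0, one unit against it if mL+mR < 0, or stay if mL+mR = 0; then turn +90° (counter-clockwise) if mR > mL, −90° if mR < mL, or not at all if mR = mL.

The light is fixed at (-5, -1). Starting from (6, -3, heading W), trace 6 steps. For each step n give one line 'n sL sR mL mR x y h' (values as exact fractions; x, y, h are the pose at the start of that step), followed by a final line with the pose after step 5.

n=0: pose=(6,-3,W); sL=40/97, sR=40/81; mL=3560/7857, mR=-5180/7857; mL+mR=-20/97 → advance -1; mR−mL=-8740/7857 → turn -1·90°
n=1: pose=(7,-3,N); sL=2/5, sR=10/49; mL=74/245, mR=-123/245; mL+mR=-1/5 → advance -1; mR−mL=-197/245 → turn -1·90°
n=2: pose=(7,-4,E); sL=40/197, sR=40/221; mL=8360/43537, mR=-12780/43537; mL+mR=-20/197 → advance -1; mR−mL=-21140/43537 → turn -1·90°
n=3: pose=(6,-4,S); sL=20/97, sR=20/53; mL=1500/5141, mR=-2030/5141; mL+mR=-10/97 → advance -1; mR−mL=-3530/5141 → turn -1·90°
n=4: pose=(6,-3,W); sL=40/97, sR=40/81; mL=3560/7857, mR=-5180/7857; mL+mR=-20/97 → advance -1; mR−mL=-8740/7857 → turn -1·90°
n=5: pose=(7,-3,N); sL=2/5, sR=10/49; mL=74/245, mR=-123/245; mL+mR=-1/5 → advance -1; mR−mL=-197/245 → turn -1·90°

0 40/97 40/81 3560/7857 -5180/7857 6 -3 W
1 2/5 10/49 74/245 -123/245 7 -3 N
2 40/197 40/221 8360/43537 -12780/43537 7 -4 E
3 20/97 20/53 1500/5141 -2030/5141 6 -4 S
4 40/97 40/81 3560/7857 -5180/7857 6 -3 W
5 2/5 10/49 74/245 -123/245 7 -3 N
final 7 -4 E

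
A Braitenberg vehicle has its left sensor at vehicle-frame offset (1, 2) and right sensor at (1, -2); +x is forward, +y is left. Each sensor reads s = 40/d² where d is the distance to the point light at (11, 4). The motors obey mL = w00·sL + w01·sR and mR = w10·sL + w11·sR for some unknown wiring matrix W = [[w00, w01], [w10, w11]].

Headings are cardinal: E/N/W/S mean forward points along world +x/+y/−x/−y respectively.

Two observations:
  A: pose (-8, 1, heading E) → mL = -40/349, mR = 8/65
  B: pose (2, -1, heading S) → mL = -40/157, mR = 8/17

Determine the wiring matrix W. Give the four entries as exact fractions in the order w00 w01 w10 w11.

0 -1 1 0

obs A: pose=(-8,1,E) → sL=8/65, sR=40/349, mL=-40/349, mR=8/65
obs B: pose=(2,-1,S) → sL=8/17, sR=40/157, mL=-40/157, mR=8/17
sensor matrix S = [[8/65, 40/349], [8/17, 40/157]]; det S = -273408/12109253
solve [mL_A; mL_B] = S·[w00; w01] and [mR_A; mR_B] = S·[w10; w11]:
  w00 = 0, w01 = -1, w10 = 1, w11 = 0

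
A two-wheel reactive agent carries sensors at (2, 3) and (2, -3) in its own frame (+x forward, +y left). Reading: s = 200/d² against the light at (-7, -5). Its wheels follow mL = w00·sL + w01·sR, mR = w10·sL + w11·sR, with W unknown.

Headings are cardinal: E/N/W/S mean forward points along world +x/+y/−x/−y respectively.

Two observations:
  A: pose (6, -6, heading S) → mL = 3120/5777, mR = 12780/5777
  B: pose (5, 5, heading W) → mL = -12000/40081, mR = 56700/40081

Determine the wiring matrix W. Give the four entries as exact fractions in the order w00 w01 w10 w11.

obs A: pose=(6,-6,S) → sL=40/53, sR=200/109, mL=3120/5777, mR=12780/5777
obs B: pose=(5,5,W) → sL=200/149, sR=200/269, mL=-12000/40081, mR=56700/40081
sensor matrix S = [[40/53, 200/109], [200/149, 200/269]]; det S = -440352000/231547937
solve [mL_A; mL_B] = S·[w00; w01] and [mR_A; mR_B] = S·[w10; w11]:
  w00 = -1/2, w01 = 1/2, w10 = 1/2, w11 = 1

-1/2 1/2 1/2 1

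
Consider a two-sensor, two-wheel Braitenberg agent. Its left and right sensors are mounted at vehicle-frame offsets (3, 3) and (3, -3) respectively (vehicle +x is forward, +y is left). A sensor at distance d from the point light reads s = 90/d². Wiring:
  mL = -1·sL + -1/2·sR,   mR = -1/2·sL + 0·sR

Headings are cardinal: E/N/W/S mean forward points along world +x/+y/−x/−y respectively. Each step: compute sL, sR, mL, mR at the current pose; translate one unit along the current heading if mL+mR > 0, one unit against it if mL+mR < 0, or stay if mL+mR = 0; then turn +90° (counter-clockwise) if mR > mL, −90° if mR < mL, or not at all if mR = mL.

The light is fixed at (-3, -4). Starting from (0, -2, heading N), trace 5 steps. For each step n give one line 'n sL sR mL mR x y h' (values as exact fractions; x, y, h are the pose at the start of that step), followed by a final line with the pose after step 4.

n=0: pose=(0,-2,N); sL=18/5, sR=90/61; mL=-1323/305, mR=-9/5; mL+mR=-1872/305 → advance -1; mR−mL=774/305 → turn +1·90°
n=1: pose=(0,-3,W); sL=45/2, sR=45/8; mL=-405/16, mR=-45/4; mL+mR=-585/16 → advance -1; mR−mL=225/16 → turn +1·90°
n=2: pose=(1,-3,S); sL=90/53, sR=18; mL=-567/53, mR=-45/53; mL+mR=-612/53 → advance -1; mR−mL=522/53 → turn +1·90°
n=3: pose=(1,-2,E); sL=45/37, sR=9/5; mL=-783/370, mR=-45/74; mL+mR=-504/185 → advance -1; mR−mL=279/185 → turn +1·90°
n=4: pose=(0,-2,N); sL=18/5, sR=90/61; mL=-1323/305, mR=-9/5; mL+mR=-1872/305 → advance -1; mR−mL=774/305 → turn +1·90°

0 18/5 90/61 -1323/305 -9/5 0 -2 N
1 45/2 45/8 -405/16 -45/4 0 -3 W
2 90/53 18 -567/53 -45/53 1 -3 S
3 45/37 9/5 -783/370 -45/74 1 -2 E
4 18/5 90/61 -1323/305 -9/5 0 -2 N
final 0 -3 W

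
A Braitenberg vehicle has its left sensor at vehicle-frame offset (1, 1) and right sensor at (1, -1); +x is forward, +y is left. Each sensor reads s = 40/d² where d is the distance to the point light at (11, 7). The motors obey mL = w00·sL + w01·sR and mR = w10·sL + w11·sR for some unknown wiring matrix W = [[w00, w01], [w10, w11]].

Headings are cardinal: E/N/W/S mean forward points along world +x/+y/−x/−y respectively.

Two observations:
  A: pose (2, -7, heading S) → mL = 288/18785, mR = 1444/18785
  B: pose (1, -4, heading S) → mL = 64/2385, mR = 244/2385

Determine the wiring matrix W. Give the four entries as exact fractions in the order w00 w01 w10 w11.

1 -1 1 -1/2

obs A: pose=(2,-7,S) → sL=40/289, sR=8/65, mL=288/18785, mR=1444/18785
obs B: pose=(1,-4,S) → sL=8/45, sR=8/53, mL=64/2385, mR=244/2385
sensor matrix S = [[40/289, 8/65], [8/45, 8/53]]; det S = -44288/44802225
solve [mL_A; mL_B] = S·[w00; w01] and [mR_A; mR_B] = S·[w10; w11]:
  w00 = 1, w01 = -1, w10 = 1, w11 = -1/2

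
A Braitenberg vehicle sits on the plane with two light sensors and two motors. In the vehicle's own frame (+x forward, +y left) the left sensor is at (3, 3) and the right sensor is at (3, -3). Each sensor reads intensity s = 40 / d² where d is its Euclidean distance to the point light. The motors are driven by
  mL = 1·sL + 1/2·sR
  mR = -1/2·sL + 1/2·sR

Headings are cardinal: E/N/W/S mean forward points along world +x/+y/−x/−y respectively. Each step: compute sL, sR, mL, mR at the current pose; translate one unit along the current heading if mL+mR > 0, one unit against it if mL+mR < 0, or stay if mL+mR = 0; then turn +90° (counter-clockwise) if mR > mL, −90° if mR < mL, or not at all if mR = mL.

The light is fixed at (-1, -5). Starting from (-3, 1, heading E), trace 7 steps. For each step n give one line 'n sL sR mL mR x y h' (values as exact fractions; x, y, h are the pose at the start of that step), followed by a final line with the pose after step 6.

n=0: pose=(-3,1,E); sL=20/41, sR=4; mL=102/41, mR=72/41; mL+mR=174/41 → advance +1; mR−mL=-30/41 → turn -1·90°
n=1: pose=(-2,1,S); sL=40/13, sR=8/5; mL=252/65, mR=-48/65; mL+mR=204/65 → advance +1; mR−mL=-60/13 → turn -1·90°
n=2: pose=(-2,0,W); sL=2, sR=1/2; mL=9/4, mR=-3/4; mL+mR=3/2 → advance +1; mR−mL=-3 → turn -1·90°
n=3: pose=(-3,0,N); sL=40/89, sR=8/13; mL=876/1157, mR=96/1157; mL+mR=972/1157 → advance +1; mR−mL=-60/89 → turn -1·90°
n=4: pose=(-3,1,E); sL=20/41, sR=4; mL=102/41, mR=72/41; mL+mR=174/41 → advance +1; mR−mL=-30/41 → turn -1·90°
n=5: pose=(-2,1,S); sL=40/13, sR=8/5; mL=252/65, mR=-48/65; mL+mR=204/65 → advance +1; mR−mL=-60/13 → turn -1·90°
n=6: pose=(-2,0,W); sL=2, sR=1/2; mL=9/4, mR=-3/4; mL+mR=3/2 → advance +1; mR−mL=-3 → turn -1·90°

0 20/41 4 102/41 72/41 -3 1 E
1 40/13 8/5 252/65 -48/65 -2 1 S
2 2 1/2 9/4 -3/4 -2 0 W
3 40/89 8/13 876/1157 96/1157 -3 0 N
4 20/41 4 102/41 72/41 -3 1 E
5 40/13 8/5 252/65 -48/65 -2 1 S
6 2 1/2 9/4 -3/4 -2 0 W
final -3 0 N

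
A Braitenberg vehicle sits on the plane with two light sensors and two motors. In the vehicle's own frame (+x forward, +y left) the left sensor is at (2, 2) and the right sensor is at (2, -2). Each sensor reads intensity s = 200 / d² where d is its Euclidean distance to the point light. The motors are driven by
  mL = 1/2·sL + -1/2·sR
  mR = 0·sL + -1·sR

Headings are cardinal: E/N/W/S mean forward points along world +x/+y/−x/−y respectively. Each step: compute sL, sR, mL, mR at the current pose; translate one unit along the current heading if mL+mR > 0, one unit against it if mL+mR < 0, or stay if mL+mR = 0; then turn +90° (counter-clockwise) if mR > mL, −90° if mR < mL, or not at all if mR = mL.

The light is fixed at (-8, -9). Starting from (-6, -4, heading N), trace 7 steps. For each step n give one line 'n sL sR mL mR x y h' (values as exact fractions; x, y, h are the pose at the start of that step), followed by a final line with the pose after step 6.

n=0: pose=(-6,-4,N); sL=200/49, sR=40/13; mL=320/637, mR=-40/13; mL+mR=-1640/637 → advance -1; mR−mL=-2280/637 → turn -1·90°
n=1: pose=(-6,-5,E); sL=50/13, sR=10; mL=-40/13, mR=-10; mL+mR=-170/13 → advance -1; mR−mL=-90/13 → turn -1·90°
n=2: pose=(-7,-5,S); sL=200/13, sR=40; mL=-160/13, mR=-40; mL+mR=-680/13 → advance -1; mR−mL=-360/13 → turn -1·90°
n=3: pose=(-7,-4,W); sL=20, sR=4; mL=8, mR=-4; mL+mR=4 → advance +1; mR−mL=-12 → turn -1·90°
n=4: pose=(-8,-4,N); sL=200/53, sR=200/53; mL=0, mR=-200/53; mL+mR=-200/53 → advance -1; mR−mL=-200/53 → turn -1·90°
n=5: pose=(-8,-5,E); sL=5, sR=25; mL=-10, mR=-25; mL+mR=-35 → advance -1; mR−mL=-15 → turn -1·90°
n=6: pose=(-9,-5,S); sL=40, sR=200/13; mL=160/13, mR=-200/13; mL+mR=-40/13 → advance -1; mR−mL=-360/13 → turn -1·90°

0 200/49 40/13 320/637 -40/13 -6 -4 N
1 50/13 10 -40/13 -10 -6 -5 E
2 200/13 40 -160/13 -40 -7 -5 S
3 20 4 8 -4 -7 -4 W
4 200/53 200/53 0 -200/53 -8 -4 N
5 5 25 -10 -25 -8 -5 E
6 40 200/13 160/13 -200/13 -9 -5 S
final -9 -4 W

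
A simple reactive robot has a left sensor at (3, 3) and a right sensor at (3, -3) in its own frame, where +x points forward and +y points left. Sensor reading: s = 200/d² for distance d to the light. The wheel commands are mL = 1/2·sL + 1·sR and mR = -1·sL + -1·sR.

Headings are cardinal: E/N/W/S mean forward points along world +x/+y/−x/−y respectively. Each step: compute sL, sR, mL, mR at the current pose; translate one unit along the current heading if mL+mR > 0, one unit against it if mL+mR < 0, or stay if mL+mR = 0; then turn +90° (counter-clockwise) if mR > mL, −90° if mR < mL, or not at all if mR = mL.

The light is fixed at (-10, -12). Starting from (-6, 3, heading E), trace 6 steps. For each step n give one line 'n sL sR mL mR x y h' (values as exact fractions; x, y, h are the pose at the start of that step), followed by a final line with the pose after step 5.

0 200/373 200/193 93900/71989 -113200/71989 -6 3 E
1 10/9 25/18 35/18 -5/2 -7 3 S
2 200/169 200/361 69900/61009 -106000/61009 -7 4 W
3 100/181 20/41 5670/7421 -7720/7421 -6 4 N
4 200/373 200/193 93900/71989 -113200/71989 -6 3 E
5 10/9 25/18 35/18 -5/2 -7 3 S
final -7 4 W

n=0: pose=(-6,3,E); sL=200/373, sR=200/193; mL=93900/71989, mR=-113200/71989; mL+mR=-100/373 → advance -1; mR−mL=-207100/71989 → turn -1·90°
n=1: pose=(-7,3,S); sL=10/9, sR=25/18; mL=35/18, mR=-5/2; mL+mR=-5/9 → advance -1; mR−mL=-40/9 → turn -1·90°
n=2: pose=(-7,4,W); sL=200/169, sR=200/361; mL=69900/61009, mR=-106000/61009; mL+mR=-100/169 → advance -1; mR−mL=-175900/61009 → turn -1·90°
n=3: pose=(-6,4,N); sL=100/181, sR=20/41; mL=5670/7421, mR=-7720/7421; mL+mR=-50/181 → advance -1; mR−mL=-13390/7421 → turn -1·90°
n=4: pose=(-6,3,E); sL=200/373, sR=200/193; mL=93900/71989, mR=-113200/71989; mL+mR=-100/373 → advance -1; mR−mL=-207100/71989 → turn -1·90°
n=5: pose=(-7,3,S); sL=10/9, sR=25/18; mL=35/18, mR=-5/2; mL+mR=-5/9 → advance -1; mR−mL=-40/9 → turn -1·90°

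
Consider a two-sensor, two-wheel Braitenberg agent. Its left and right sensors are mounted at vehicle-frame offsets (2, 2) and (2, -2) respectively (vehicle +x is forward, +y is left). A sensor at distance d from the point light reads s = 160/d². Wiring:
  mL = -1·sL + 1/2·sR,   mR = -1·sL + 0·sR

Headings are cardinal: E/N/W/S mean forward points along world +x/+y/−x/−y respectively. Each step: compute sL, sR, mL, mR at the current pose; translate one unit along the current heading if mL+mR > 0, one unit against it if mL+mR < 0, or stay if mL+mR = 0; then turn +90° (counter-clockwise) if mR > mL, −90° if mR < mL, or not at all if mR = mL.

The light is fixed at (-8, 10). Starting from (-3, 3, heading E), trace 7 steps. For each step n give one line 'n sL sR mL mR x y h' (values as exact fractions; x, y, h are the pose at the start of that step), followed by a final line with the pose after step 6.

n=0: pose=(-3,3,E); sL=80/37, sR=16/13; mL=-744/481, mR=-80/37; mL+mR=-1784/481 → advance -1; mR−mL=-8/13 → turn -1·90°
n=1: pose=(-4,3,S); sL=160/117, sR=32/17; mL=-848/1989, mR=-160/117; mL+mR=-3568/1989 → advance -1; mR−mL=-16/17 → turn -1·90°
n=2: pose=(-4,4,W); sL=40/17, sR=8; mL=28/17, mR=-40/17; mL+mR=-12/17 → advance -1; mR−mL=-4 → turn -1·90°
n=3: pose=(-3,4,N); sL=32/5, sR=32/13; mL=-336/65, mR=-32/5; mL+mR=-752/65 → advance -1; mR−mL=-16/13 → turn -1·90°
n=4: pose=(-3,3,E); sL=80/37, sR=16/13; mL=-744/481, mR=-80/37; mL+mR=-1784/481 → advance -1; mR−mL=-8/13 → turn -1·90°
n=5: pose=(-4,3,S); sL=160/117, sR=32/17; mL=-848/1989, mR=-160/117; mL+mR=-3568/1989 → advance -1; mR−mL=-16/17 → turn -1·90°
n=6: pose=(-4,4,W); sL=40/17, sR=8; mL=28/17, mR=-40/17; mL+mR=-12/17 → advance -1; mR−mL=-4 → turn -1·90°

0 80/37 16/13 -744/481 -80/37 -3 3 E
1 160/117 32/17 -848/1989 -160/117 -4 3 S
2 40/17 8 28/17 -40/17 -4 4 W
3 32/5 32/13 -336/65 -32/5 -3 4 N
4 80/37 16/13 -744/481 -80/37 -3 3 E
5 160/117 32/17 -848/1989 -160/117 -4 3 S
6 40/17 8 28/17 -40/17 -4 4 W
final -3 4 N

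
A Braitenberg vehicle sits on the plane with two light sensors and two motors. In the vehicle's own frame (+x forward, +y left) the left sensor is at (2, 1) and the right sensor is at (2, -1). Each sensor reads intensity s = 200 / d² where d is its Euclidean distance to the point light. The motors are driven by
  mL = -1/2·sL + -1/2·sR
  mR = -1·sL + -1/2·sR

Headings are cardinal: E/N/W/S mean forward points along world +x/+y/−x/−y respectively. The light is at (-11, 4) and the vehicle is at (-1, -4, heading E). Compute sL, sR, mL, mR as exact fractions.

left sensor world pos  = (1, -3); dL² = 193
right sensor world pos = (1, -5); dR² = 225
sL = 200/193 = 200/193
sR = 200/225 = 8/9
mL = -1/2·sL + -1/2·sR = -1672/1737
mR = -1·sL + -1/2·sR = -2572/1737

200/193 8/9 -1672/1737 -2572/1737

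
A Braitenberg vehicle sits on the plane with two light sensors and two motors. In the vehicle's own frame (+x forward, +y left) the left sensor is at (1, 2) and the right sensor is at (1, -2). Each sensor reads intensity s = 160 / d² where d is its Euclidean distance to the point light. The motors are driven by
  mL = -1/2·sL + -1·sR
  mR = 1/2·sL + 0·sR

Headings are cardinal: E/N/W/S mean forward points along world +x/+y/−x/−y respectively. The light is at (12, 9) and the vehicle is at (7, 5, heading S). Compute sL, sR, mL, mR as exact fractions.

left sensor world pos  = (9, 4); dL² = 34
right sensor world pos = (5, 4); dR² = 74
sL = 160/34 = 80/17
sR = 160/74 = 80/37
mL = -1/2·sL + -1·sR = -2840/629
mR = 1/2·sL + 0·sR = 40/17

80/17 80/37 -2840/629 40/17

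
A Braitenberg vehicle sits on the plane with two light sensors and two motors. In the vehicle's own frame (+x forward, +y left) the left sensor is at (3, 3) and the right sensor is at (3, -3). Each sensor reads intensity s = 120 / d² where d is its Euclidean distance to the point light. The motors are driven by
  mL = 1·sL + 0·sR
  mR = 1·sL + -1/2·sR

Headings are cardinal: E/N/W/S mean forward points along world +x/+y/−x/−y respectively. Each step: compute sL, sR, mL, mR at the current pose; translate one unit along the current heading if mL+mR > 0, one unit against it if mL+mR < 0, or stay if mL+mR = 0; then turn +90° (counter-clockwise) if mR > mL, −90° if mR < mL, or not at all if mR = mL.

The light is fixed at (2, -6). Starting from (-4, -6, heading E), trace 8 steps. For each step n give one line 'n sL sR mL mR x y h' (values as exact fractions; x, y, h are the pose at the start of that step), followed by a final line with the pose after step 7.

0 20/3 20/3 20/3 10/3 -4 -6 E
1 120/13 120/73 120/13 7980/949 -3 -6 S
2 3/2 30/17 3/2 21/34 -3 -7 W
3 24/17 120/13 24/17 -708/221 -4 -7 N
4 12 60/17 12 174/17 -4 -8 E
5 120/29 120/89 120/29 8940/2581 -3 -8 S
6 6/5 15/8 6/5 21/80 -3 -9 W
7 40/27 40/3 40/27 -140/27 -4 -9 N
final -4 -10 E

n=0: pose=(-4,-6,E); sL=20/3, sR=20/3; mL=20/3, mR=10/3; mL+mR=10 → advance +1; mR−mL=-10/3 → turn -1·90°
n=1: pose=(-3,-6,S); sL=120/13, sR=120/73; mL=120/13, mR=7980/949; mL+mR=16740/949 → advance +1; mR−mL=-60/73 → turn -1·90°
n=2: pose=(-3,-7,W); sL=3/2, sR=30/17; mL=3/2, mR=21/34; mL+mR=36/17 → advance +1; mR−mL=-15/17 → turn -1·90°
n=3: pose=(-4,-7,N); sL=24/17, sR=120/13; mL=24/17, mR=-708/221; mL+mR=-396/221 → advance -1; mR−mL=-60/13 → turn -1·90°
n=4: pose=(-4,-8,E); sL=12, sR=60/17; mL=12, mR=174/17; mL+mR=378/17 → advance +1; mR−mL=-30/17 → turn -1·90°
n=5: pose=(-3,-8,S); sL=120/29, sR=120/89; mL=120/29, mR=8940/2581; mL+mR=19620/2581 → advance +1; mR−mL=-60/89 → turn -1·90°
n=6: pose=(-3,-9,W); sL=6/5, sR=15/8; mL=6/5, mR=21/80; mL+mR=117/80 → advance +1; mR−mL=-15/16 → turn -1·90°
n=7: pose=(-4,-9,N); sL=40/27, sR=40/3; mL=40/27, mR=-140/27; mL+mR=-100/27 → advance -1; mR−mL=-20/3 → turn -1·90°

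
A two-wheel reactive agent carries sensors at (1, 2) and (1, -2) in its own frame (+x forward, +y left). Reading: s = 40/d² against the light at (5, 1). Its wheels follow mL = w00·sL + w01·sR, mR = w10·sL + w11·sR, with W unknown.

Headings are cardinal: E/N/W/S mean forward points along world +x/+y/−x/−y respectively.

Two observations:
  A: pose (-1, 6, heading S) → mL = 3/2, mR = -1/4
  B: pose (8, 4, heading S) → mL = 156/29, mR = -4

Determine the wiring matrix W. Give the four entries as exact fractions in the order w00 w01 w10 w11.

obs A: pose=(-1,6,S) → sL=5/4, sR=1/2, mL=3/2, mR=-1/4
obs B: pose=(8,4,S) → sL=40/29, sR=8, mL=156/29, mR=-4
sensor matrix S = [[5/4, 1/2], [40/29, 8]]; det S = 270/29
solve [mL_A; mL_B] = S·[w00; w01] and [mR_A; mR_B] = S·[w10; w11]:
  w00 = 1, w01 = 1/2, w10 = 0, w11 = -1/2

1 1/2 0 -1/2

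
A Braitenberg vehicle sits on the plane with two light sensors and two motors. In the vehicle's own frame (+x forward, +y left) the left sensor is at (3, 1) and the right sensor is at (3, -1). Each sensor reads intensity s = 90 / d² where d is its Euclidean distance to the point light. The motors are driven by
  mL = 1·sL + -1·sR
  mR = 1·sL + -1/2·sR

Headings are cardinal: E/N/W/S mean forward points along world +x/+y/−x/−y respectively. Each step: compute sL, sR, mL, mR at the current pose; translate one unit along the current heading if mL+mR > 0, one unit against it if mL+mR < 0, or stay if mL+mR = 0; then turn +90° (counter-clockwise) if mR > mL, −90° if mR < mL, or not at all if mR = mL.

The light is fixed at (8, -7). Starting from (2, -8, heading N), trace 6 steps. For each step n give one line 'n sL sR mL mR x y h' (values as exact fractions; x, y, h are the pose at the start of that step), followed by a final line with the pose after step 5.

n=0: pose=(2,-8,N); sL=90/53, sR=90/29; mL=-2160/1537, mR=225/1537; mL+mR=-1935/1537 → advance -1; mR−mL=45/29 → turn +1·90°
n=1: pose=(2,-9,W); sL=1, sR=45/41; mL=-4/41, mR=37/82; mL+mR=29/82 → advance +1; mR−mL=45/82 → turn +1·90°
n=2: pose=(1,-9,S); sL=90/61, sR=90/89; mL=2520/5429, mR=5265/5429; mL+mR=7785/5429 → advance +1; mR−mL=45/89 → turn +1·90°
n=3: pose=(1,-10,E); sL=9/2, sR=45/16; mL=27/16, mR=99/32; mL+mR=153/32 → advance +1; mR−mL=45/32 → turn +1·90°
n=4: pose=(2,-10,N); sL=90/49, sR=18/5; mL=-432/245, mR=9/245; mL+mR=-423/245 → advance -1; mR−mL=9/5 → turn +1·90°
n=5: pose=(2,-11,W); sL=45/53, sR=1; mL=-8/53, mR=37/106; mL+mR=21/106 → advance +1; mR−mL=1/2 → turn +1·90°

0 90/53 90/29 -2160/1537 225/1537 2 -8 N
1 1 45/41 -4/41 37/82 2 -9 W
2 90/61 90/89 2520/5429 5265/5429 1 -9 S
3 9/2 45/16 27/16 99/32 1 -10 E
4 90/49 18/5 -432/245 9/245 2 -10 N
5 45/53 1 -8/53 37/106 2 -11 W
final 1 -11 S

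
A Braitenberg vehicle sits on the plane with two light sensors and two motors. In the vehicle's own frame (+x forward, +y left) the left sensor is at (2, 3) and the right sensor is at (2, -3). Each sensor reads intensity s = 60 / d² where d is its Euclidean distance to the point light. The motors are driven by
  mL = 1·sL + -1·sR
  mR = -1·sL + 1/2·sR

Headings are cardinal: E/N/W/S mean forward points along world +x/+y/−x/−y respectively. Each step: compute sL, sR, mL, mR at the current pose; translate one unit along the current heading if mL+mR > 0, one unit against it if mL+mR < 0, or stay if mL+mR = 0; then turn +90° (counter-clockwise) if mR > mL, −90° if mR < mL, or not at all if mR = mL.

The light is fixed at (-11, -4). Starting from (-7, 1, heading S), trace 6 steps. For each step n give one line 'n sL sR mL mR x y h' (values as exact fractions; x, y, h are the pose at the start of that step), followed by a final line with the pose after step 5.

0 30/29 6 -144/29 57/29 -7 1 S
1 20/39 4/3 -32/39 2/13 -7 2 E
2 15/16 3/5 27/80 -51/80 -8 2 N
3 60/89 60/29 -3600/2581 930/2581 -8 1 E
4 6/5 30/37 72/185 -147/185 -9 1 N
5 12/13 60/17 -576/221 186/221 -9 0 E
final -10 0 N

n=0: pose=(-7,1,S); sL=30/29, sR=6; mL=-144/29, mR=57/29; mL+mR=-3 → advance -1; mR−mL=201/29 → turn +1·90°
n=1: pose=(-7,2,E); sL=20/39, sR=4/3; mL=-32/39, mR=2/13; mL+mR=-2/3 → advance -1; mR−mL=38/39 → turn +1·90°
n=2: pose=(-8,2,N); sL=15/16, sR=3/5; mL=27/80, mR=-51/80; mL+mR=-3/10 → advance -1; mR−mL=-39/40 → turn -1·90°
n=3: pose=(-8,1,E); sL=60/89, sR=60/29; mL=-3600/2581, mR=930/2581; mL+mR=-30/29 → advance -1; mR−mL=4530/2581 → turn +1·90°
n=4: pose=(-9,1,N); sL=6/5, sR=30/37; mL=72/185, mR=-147/185; mL+mR=-15/37 → advance -1; mR−mL=-219/185 → turn -1·90°
n=5: pose=(-9,0,E); sL=12/13, sR=60/17; mL=-576/221, mR=186/221; mL+mR=-30/17 → advance -1; mR−mL=762/221 → turn +1·90°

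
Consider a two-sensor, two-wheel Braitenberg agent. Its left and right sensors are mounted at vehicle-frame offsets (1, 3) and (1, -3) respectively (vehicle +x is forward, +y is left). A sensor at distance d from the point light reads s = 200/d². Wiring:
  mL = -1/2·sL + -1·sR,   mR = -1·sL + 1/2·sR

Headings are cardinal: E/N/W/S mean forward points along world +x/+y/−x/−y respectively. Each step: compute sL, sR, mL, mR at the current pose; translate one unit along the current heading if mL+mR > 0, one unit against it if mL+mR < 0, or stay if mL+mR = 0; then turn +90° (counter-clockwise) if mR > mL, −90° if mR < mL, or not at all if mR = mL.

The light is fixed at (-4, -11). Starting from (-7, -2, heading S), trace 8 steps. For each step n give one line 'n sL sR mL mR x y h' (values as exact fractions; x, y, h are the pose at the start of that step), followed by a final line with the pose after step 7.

n=0: pose=(-7,-2,S); sL=25/8, sR=2; mL=-57/16, mR=-17/8; mL+mR=-91/16 → advance -1; mR−mL=23/16 → turn +1·90°
n=1: pose=(-7,-1,E); sL=200/173, sR=200/53; mL=-39900/9169, mR=6700/9169; mL+mR=-33200/9169 → advance -1; mR−mL=46600/9169 → turn +1·90°
n=2: pose=(-8,-1,N); sL=20/17, sR=100/61; mL=-2310/1037, mR=-370/1037; mL+mR=-2680/1037 → advance -1; mR−mL=1940/1037 → turn +1·90°
n=3: pose=(-8,-2,W); sL=200/61, sR=200/169; mL=-29100/10309, mR=-27700/10309; mL+mR=-56800/10309 → advance -1; mR−mL=1400/10309 → turn +1·90°
n=4: pose=(-7,-2,S); sL=25/8, sR=2; mL=-57/16, mR=-17/8; mL+mR=-91/16 → advance -1; mR−mL=23/16 → turn +1·90°
n=5: pose=(-7,-1,E); sL=200/173, sR=200/53; mL=-39900/9169, mR=6700/9169; mL+mR=-33200/9169 → advance -1; mR−mL=46600/9169 → turn +1·90°
n=6: pose=(-8,-1,N); sL=20/17, sR=100/61; mL=-2310/1037, mR=-370/1037; mL+mR=-2680/1037 → advance -1; mR−mL=1940/1037 → turn +1·90°
n=7: pose=(-8,-2,W); sL=200/61, sR=200/169; mL=-29100/10309, mR=-27700/10309; mL+mR=-56800/10309 → advance -1; mR−mL=1400/10309 → turn +1·90°

0 25/8 2 -57/16 -17/8 -7 -2 S
1 200/173 200/53 -39900/9169 6700/9169 -7 -1 E
2 20/17 100/61 -2310/1037 -370/1037 -8 -1 N
3 200/61 200/169 -29100/10309 -27700/10309 -8 -2 W
4 25/8 2 -57/16 -17/8 -7 -2 S
5 200/173 200/53 -39900/9169 6700/9169 -7 -1 E
6 20/17 100/61 -2310/1037 -370/1037 -8 -1 N
7 200/61 200/169 -29100/10309 -27700/10309 -8 -2 W
final -7 -2 S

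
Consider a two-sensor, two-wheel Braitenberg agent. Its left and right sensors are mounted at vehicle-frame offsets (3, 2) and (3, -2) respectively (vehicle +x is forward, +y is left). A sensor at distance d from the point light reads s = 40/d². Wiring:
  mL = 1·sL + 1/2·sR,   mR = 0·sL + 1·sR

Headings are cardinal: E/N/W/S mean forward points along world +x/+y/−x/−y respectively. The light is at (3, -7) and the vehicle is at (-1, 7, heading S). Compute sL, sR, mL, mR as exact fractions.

left sensor world pos  = (1, 4); dL² = 125
right sensor world pos = (-3, 4); dR² = 157
sL = 40/125 = 8/25
sR = 40/157 = 40/157
mL = 1·sL + 1/2·sR = 1756/3925
mR = 0·sL + 1·sR = 40/157

8/25 40/157 1756/3925 40/157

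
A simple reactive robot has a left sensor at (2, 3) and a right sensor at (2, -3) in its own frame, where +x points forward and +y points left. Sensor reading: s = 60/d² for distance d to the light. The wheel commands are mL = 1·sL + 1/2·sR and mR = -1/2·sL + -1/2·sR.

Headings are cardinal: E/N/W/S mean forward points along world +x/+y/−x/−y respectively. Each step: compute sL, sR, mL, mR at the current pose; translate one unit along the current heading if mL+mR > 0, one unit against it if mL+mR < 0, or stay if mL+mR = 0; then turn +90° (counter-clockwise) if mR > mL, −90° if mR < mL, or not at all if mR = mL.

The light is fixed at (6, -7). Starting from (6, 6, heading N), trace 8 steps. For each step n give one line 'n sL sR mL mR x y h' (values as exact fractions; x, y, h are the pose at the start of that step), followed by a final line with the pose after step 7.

n=0: pose=(6,6,N); sL=10/39, sR=10/39; mL=5/13, mR=-10/39; mL+mR=5/39 → advance +1; mR−mL=-25/39 → turn -1·90°
n=1: pose=(6,7,E); sL=60/293, sR=12/25; mL=3258/7325, mR=-2508/7325; mL+mR=30/293 → advance +1; mR−mL=-5766/7325 → turn -1·90°
n=2: pose=(7,7,S); sL=3/8, sR=15/37; mL=171/296, mR=-231/592; mL+mR=3/16 → advance +1; mR−mL=-573/592 → turn -1·90°
n=3: pose=(7,6,W); sL=60/101, sR=60/257; mL=18450/25957, mR=-10740/25957; mL+mR=30/101 → advance +1; mR−mL=-29190/25957 → turn -1·90°
n=4: pose=(6,6,N); sL=10/39, sR=10/39; mL=5/13, mR=-10/39; mL+mR=5/39 → advance +1; mR−mL=-25/39 → turn -1·90°
n=5: pose=(6,7,E); sL=60/293, sR=12/25; mL=3258/7325, mR=-2508/7325; mL+mR=30/293 → advance +1; mR−mL=-5766/7325 → turn -1·90°
n=6: pose=(7,7,S); sL=3/8, sR=15/37; mL=171/296, mR=-231/592; mL+mR=3/16 → advance +1; mR−mL=-573/592 → turn -1·90°
n=7: pose=(7,6,W); sL=60/101, sR=60/257; mL=18450/25957, mR=-10740/25957; mL+mR=30/101 → advance +1; mR−mL=-29190/25957 → turn -1·90°

0 10/39 10/39 5/13 -10/39 6 6 N
1 60/293 12/25 3258/7325 -2508/7325 6 7 E
2 3/8 15/37 171/296 -231/592 7 7 S
3 60/101 60/257 18450/25957 -10740/25957 7 6 W
4 10/39 10/39 5/13 -10/39 6 6 N
5 60/293 12/25 3258/7325 -2508/7325 6 7 E
6 3/8 15/37 171/296 -231/592 7 7 S
7 60/101 60/257 18450/25957 -10740/25957 7 6 W
final 6 6 N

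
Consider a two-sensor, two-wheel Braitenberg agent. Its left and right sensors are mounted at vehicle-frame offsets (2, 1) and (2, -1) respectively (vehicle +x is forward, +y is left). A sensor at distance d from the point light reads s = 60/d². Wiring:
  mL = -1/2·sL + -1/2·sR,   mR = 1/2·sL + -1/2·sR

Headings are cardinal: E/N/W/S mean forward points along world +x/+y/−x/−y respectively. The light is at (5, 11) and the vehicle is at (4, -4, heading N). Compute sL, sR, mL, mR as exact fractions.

60/173 60/169 -10260/29237 -120/29237

left sensor world pos  = (3, -2); dL² = 173
right sensor world pos = (5, -2); dR² = 169
sL = 60/173 = 60/173
sR = 60/169 = 60/169
mL = -1/2·sL + -1/2·sR = -10260/29237
mR = 1/2·sL + -1/2·sR = -120/29237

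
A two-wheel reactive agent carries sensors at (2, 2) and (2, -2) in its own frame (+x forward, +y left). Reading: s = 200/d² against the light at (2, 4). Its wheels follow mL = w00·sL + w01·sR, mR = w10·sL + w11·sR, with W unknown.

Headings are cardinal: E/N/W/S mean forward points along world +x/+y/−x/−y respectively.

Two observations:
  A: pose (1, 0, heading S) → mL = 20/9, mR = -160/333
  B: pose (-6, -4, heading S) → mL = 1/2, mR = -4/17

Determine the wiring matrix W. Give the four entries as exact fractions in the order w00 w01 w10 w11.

0 1/2 -1/2 1/2

obs A: pose=(1,0,S) → sL=200/37, sR=40/9, mL=20/9, mR=-160/333
obs B: pose=(-6,-4,S) → sL=25/17, sR=1, mL=1/2, mR=-4/17
sensor matrix S = [[200/37, 40/9], [25/17, 1]]; det S = -6400/5661
solve [mL_A; mL_B] = S·[w00; w01] and [mR_A; mR_B] = S·[w10; w11]:
  w00 = 0, w01 = 1/2, w10 = -1/2, w11 = 1/2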